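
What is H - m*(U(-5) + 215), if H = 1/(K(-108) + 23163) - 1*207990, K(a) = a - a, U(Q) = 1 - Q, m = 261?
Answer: -6153737372/23163 ≈ -2.6567e+5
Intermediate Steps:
K(a) = 0
H = -4817672369/23163 (H = 1/(0 + 23163) - 1*207990 = 1/23163 - 207990 = -4817672369/23163 ≈ -2.0799e+5)
H - m*(U(-5) + 215) = -4817672369/23163 - 261*((1 - 1*(-5)) + 215) = -4817672369/23163 - 261*((1 + 5) + 215) = -4817672369/23163 - 261*(6 + 215) = -4817672369/23163 - 261*221 = -4817672369/23163 - 1*57681 = -4817672369/23163 - 57681 = -6153737372/23163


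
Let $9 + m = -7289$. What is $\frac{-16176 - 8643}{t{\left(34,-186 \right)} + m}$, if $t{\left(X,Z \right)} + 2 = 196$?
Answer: $\frac{8273}{2368} \approx 3.4937$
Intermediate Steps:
$m = -7298$ ($m = -9 - 7289 = -7298$)
$t{\left(X,Z \right)} = 194$ ($t{\left(X,Z \right)} = -2 + 196 = 194$)
$\frac{-16176 - 8643}{t{\left(34,-186 \right)} + m} = \frac{-16176 - 8643}{194 - 7298} = - \frac{24819}{-7104} = \left(-24819\right) \left(- \frac{1}{7104}\right) = \frac{8273}{2368}$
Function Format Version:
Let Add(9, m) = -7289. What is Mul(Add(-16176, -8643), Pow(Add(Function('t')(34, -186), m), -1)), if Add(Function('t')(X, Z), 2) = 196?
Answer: Rational(8273, 2368) ≈ 3.4937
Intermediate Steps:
m = -7298 (m = Add(-9, -7289) = -7298)
Function('t')(X, Z) = 194 (Function('t')(X, Z) = Add(-2, 196) = 194)
Mul(Add(-16176, -8643), Pow(Add(Function('t')(34, -186), m), -1)) = Mul(Add(-16176, -8643), Pow(Add(194, -7298), -1)) = Mul(-24819, Pow(-7104, -1)) = Mul(-24819, Rational(-1, 7104)) = Rational(8273, 2368)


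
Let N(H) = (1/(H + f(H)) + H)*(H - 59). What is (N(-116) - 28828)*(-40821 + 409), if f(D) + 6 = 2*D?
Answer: 60996599822/177 ≈ 3.4461e+8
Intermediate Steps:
f(D) = -6 + 2*D
N(H) = (-59 + H)*(H + 1/(-6 + 3*H)) (N(H) = (1/(H + (-6 + 2*H)) + H)*(H - 59) = (1/(-6 + 3*H) + H)*(-59 + H) = (H + 1/(-6 + 3*H))*(-59 + H) = (-59 + H)*(H + 1/(-6 + 3*H)))
(N(-116) - 28828)*(-40821 + 409) = ((-59 - 183*(-116)² + 3*(-116)³ + 355*(-116))/(3*(-2 - 116)) - 28828)*(-40821 + 409) = ((⅓)*(-59 - 183*13456 + 3*(-1560896) - 41180)/(-118) - 28828)*(-40412) = ((⅓)*(-1/118)*(-59 - 2462448 - 4682688 - 41180) - 28828)*(-40412) = ((⅓)*(-1/118)*(-7186375) - 28828)*(-40412) = (7186375/354 - 28828)*(-40412) = -3018737/354*(-40412) = 60996599822/177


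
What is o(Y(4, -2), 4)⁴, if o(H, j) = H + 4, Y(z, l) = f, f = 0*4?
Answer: 256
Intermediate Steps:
f = 0
Y(z, l) = 0
o(H, j) = 4 + H
o(Y(4, -2), 4)⁴ = (4 + 0)⁴ = 4⁴ = 256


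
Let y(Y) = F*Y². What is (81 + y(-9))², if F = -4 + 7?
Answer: 104976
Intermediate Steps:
F = 3
y(Y) = 3*Y²
(81 + y(-9))² = (81 + 3*(-9)²)² = (81 + 3*81)² = (81 + 243)² = 324² = 104976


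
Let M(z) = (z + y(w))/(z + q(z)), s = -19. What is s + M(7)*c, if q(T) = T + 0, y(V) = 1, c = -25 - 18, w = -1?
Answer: -305/7 ≈ -43.571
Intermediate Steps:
c = -43
q(T) = T
M(z) = (1 + z)/(2*z) (M(z) = (z + 1)/(z + z) = (1 + z)/((2*z)) = (1 + z)*(1/(2*z)) = (1 + z)/(2*z))
s + M(7)*c = -19 + ((1/2)*(1 + 7)/7)*(-43) = -19 + ((1/2)*(1/7)*8)*(-43) = -19 + (4/7)*(-43) = -19 - 172/7 = -305/7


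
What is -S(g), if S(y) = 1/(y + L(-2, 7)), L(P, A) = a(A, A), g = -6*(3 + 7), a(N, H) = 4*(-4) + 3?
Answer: 1/73 ≈ 0.013699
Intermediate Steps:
a(N, H) = -13 (a(N, H) = -16 + 3 = -13)
g = -60 (g = -6*10 = -60)
L(P, A) = -13
S(y) = 1/(-13 + y) (S(y) = 1/(y - 13) = 1/(-13 + y))
-S(g) = -1/(-13 - 60) = -1/(-73) = -1*(-1/73) = 1/73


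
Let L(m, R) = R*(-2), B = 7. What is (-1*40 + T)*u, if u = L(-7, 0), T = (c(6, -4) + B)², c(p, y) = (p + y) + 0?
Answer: 0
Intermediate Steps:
c(p, y) = p + y
L(m, R) = -2*R
T = 81 (T = ((6 - 4) + 7)² = (2 + 7)² = 9² = 81)
u = 0 (u = -2*0 = 0)
(-1*40 + T)*u = (-1*40 + 81)*0 = (-40 + 81)*0 = 41*0 = 0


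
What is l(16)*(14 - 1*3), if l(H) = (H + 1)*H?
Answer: 2992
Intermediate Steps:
l(H) = H*(1 + H) (l(H) = (1 + H)*H = H*(1 + H))
l(16)*(14 - 1*3) = (16*(1 + 16))*(14 - 1*3) = (16*17)*(14 - 3) = 272*11 = 2992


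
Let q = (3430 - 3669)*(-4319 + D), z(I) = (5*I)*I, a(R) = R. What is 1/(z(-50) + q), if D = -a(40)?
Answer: 1/1054301 ≈ 9.4850e-7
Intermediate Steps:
z(I) = 5*I²
D = -40 (D = -1*40 = -40)
q = 1041801 (q = (3430 - 3669)*(-4319 - 40) = -239*(-4359) = 1041801)
1/(z(-50) + q) = 1/(5*(-50)² + 1041801) = 1/(5*2500 + 1041801) = 1/(12500 + 1041801) = 1/1054301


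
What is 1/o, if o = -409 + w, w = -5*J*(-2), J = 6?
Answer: -1/349 ≈ -0.0028653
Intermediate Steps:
w = 60 (w = -5*6*(-2) = -30*(-2) = 60)
o = -349 (o = -409 + 60 = -349)
1/o = 1/(-349) = -1/349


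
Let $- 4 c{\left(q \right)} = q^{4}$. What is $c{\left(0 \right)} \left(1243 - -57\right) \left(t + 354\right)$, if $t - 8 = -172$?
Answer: $0$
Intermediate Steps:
$t = -164$ ($t = 8 - 172 = -164$)
$c{\left(q \right)} = - \frac{q^{4}}{4}$
$c{\left(0 \right)} \left(1243 - -57\right) \left(t + 354\right) = - \frac{0^{4}}{4} \left(1243 - -57\right) \left(-164 + 354\right) = \left(- \frac{1}{4}\right) 0 \left(1243 + 57\right) 190 = 0 \cdot 1300 \cdot 190 = 0 \cdot 247000 = 0$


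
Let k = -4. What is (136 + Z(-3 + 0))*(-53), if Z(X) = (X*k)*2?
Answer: -8480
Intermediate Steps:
Z(X) = -8*X (Z(X) = (X*(-4))*2 = -4*X*2 = -8*X)
(136 + Z(-3 + 0))*(-53) = (136 - 8*(-3 + 0))*(-53) = (136 - 8*(-3))*(-53) = (136 + 24)*(-53) = 160*(-53) = -8480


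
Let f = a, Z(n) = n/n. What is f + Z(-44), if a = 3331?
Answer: 3332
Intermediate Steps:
Z(n) = 1
f = 3331
f + Z(-44) = 3331 + 1 = 3332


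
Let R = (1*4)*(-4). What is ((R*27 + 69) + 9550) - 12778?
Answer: -3591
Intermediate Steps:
R = -16 (R = 4*(-4) = -16)
((R*27 + 69) + 9550) - 12778 = ((-16*27 + 69) + 9550) - 12778 = ((-432 + 69) + 9550) - 12778 = (-363 + 9550) - 12778 = 9187 - 12778 = -3591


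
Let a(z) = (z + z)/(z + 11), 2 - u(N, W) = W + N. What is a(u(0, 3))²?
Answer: 1/25 ≈ 0.040000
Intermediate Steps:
u(N, W) = 2 - N - W (u(N, W) = 2 - (W + N) = 2 - (N + W) = 2 + (-N - W) = 2 - N - W)
a(z) = 2*z/(11 + z) (a(z) = (2*z)/(11 + z) = 2*z/(11 + z))
a(u(0, 3))² = (2*(2 - 1*0 - 1*3)/(11 + (2 - 1*0 - 1*3)))² = (2*(2 + 0 - 3)/(11 + (2 + 0 - 3)))² = (2*(-1)/(11 - 1))² = (2*(-1)/10)² = (2*(-1)*(⅒))² = (-⅕)² = 1/25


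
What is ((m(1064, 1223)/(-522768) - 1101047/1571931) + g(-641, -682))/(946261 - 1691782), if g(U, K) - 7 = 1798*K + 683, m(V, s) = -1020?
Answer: 83924950248035237/51052981425265764 ≈ 1.6439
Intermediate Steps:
g(U, K) = 690 + 1798*K (g(U, K) = 7 + (1798*K + 683) = 7 + (683 + 1798*K) = 690 + 1798*K)
((m(1064, 1223)/(-522768) - 1101047/1571931) + g(-641, -682))/(946261 - 1691782) = ((-1020/(-522768) - 1101047/1571931) + (690 + 1798*(-682)))/(946261 - 1691782) = ((-1020*(-1/522768) - 1101047*1/1571931) + (690 - 1226236))/(-745521) = ((85/43564 - 1101047/1571931) - 1225546)*(-1/745521) = (-47832397373/68479602084 - 1225546)*(-1/745521) = -83924950248035237/68479602084*(-1/745521) = 83924950248035237/51052981425265764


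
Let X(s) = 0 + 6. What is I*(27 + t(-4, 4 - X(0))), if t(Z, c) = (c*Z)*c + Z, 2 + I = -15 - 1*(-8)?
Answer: -63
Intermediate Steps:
I = -9 (I = -2 + (-15 - 1*(-8)) = -2 + (-15 + 8) = -2 - 7 = -9)
X(s) = 6
t(Z, c) = Z + Z*c² (t(Z, c) = (Z*c)*c + Z = Z*c² + Z = Z + Z*c²)
I*(27 + t(-4, 4 - X(0))) = -9*(27 - 4*(1 + (4 - 1*6)²)) = -9*(27 - 4*(1 + (4 - 6)²)) = -9*(27 - 4*(1 + (-2)²)) = -9*(27 - 4*(1 + 4)) = -9*(27 - 4*5) = -9*(27 - 20) = -9*7 = -63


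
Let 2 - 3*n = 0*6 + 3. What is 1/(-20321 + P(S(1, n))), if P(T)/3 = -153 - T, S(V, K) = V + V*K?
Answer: -1/20782 ≈ -4.8119e-5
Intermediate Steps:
n = -⅓ (n = ⅔ - (0*6 + 3)/3 = ⅔ - (0 + 3)/3 = ⅔ - ⅓*3 = ⅔ - 1 = -⅓ ≈ -0.33333)
S(V, K) = V + K*V
P(T) = -459 - 3*T (P(T) = 3*(-153 - T) = -459 - 3*T)
1/(-20321 + P(S(1, n))) = 1/(-20321 + (-459 - 3*(1 - ⅓))) = 1/(-20321 + (-459 - 3*2/3)) = 1/(-20321 + (-459 - 3*⅔)) = 1/(-20321 + (-459 - 2)) = 1/(-20321 - 461) = 1/(-20782) = -1/20782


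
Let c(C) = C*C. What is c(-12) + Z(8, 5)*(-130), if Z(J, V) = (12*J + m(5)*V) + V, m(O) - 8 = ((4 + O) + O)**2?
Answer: -145586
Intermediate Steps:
m(O) = 8 + (4 + 2*O)**2 (m(O) = 8 + ((4 + O) + O)**2 = 8 + (4 + 2*O)**2)
Z(J, V) = 12*J + 205*V (Z(J, V) = (12*J + (8 + 4*(2 + 5)**2)*V) + V = (12*J + (8 + 4*7**2)*V) + V = (12*J + (8 + 4*49)*V) + V = (12*J + (8 + 196)*V) + V = (12*J + 204*V) + V = 12*J + 205*V)
c(C) = C**2
c(-12) + Z(8, 5)*(-130) = (-12)**2 + (12*8 + 205*5)*(-130) = 144 + (96 + 1025)*(-130) = 144 + 1121*(-130) = 144 - 145730 = -145586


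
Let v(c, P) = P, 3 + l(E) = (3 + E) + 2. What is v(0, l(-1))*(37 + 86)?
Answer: 123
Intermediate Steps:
l(E) = 2 + E (l(E) = -3 + ((3 + E) + 2) = -3 + (5 + E) = 2 + E)
v(0, l(-1))*(37 + 86) = (2 - 1)*(37 + 86) = 1*123 = 123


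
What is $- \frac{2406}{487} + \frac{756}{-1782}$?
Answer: $- \frac{86216}{16071} \approx -5.3647$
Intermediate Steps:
$- \frac{2406}{487} + \frac{756}{-1782} = \left(-2406\right) \frac{1}{487} + 756 \left(- \frac{1}{1782}\right) = - \frac{2406}{487} - \frac{14}{33} = - \frac{86216}{16071}$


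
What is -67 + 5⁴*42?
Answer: 26183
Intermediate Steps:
-67 + 5⁴*42 = -67 + 625*42 = -67 + 26250 = 26183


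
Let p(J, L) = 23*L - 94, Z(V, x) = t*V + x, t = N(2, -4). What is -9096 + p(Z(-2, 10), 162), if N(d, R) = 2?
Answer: -5464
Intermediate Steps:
t = 2
Z(V, x) = x + 2*V (Z(V, x) = 2*V + x = x + 2*V)
p(J, L) = -94 + 23*L
-9096 + p(Z(-2, 10), 162) = -9096 + (-94 + 23*162) = -9096 + (-94 + 3726) = -9096 + 3632 = -5464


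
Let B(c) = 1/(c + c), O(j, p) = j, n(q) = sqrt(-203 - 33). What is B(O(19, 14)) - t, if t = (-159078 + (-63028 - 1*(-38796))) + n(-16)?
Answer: 6965781/38 - 2*I*sqrt(59) ≈ 1.8331e+5 - 15.362*I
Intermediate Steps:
n(q) = 2*I*sqrt(59) (n(q) = sqrt(-236) = 2*I*sqrt(59))
B(c) = 1/(2*c)
t = -183310 + 2*I*sqrt(59) (t = (-159078 + (-63028 - 1*(-38796))) + 2*I*sqrt(59) = (-159078 + (-63028 + 38796)) + 2*I*sqrt(59) = (-159078 - 24232) + 2*I*sqrt(59) = -183310 + 2*I*sqrt(59) ≈ -1.8331e+5 + 15.362*I)
B(O(19, 14)) - t = (1/2)/19 - (-183310 + 2*I*sqrt(59)) = (1/2)*(1/19) + (183310 - 2*I*sqrt(59)) = 1/38 + (183310 - 2*I*sqrt(59)) = 6965781/38 - 2*I*sqrt(59)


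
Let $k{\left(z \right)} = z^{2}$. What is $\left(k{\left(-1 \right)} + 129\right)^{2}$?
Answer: $16900$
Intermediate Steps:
$\left(k{\left(-1 \right)} + 129\right)^{2} = \left(\left(-1\right)^{2} + 129\right)^{2} = \left(1 + 129\right)^{2} = 130^{2} = 16900$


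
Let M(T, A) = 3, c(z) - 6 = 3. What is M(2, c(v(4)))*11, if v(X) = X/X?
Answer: 33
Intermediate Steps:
v(X) = 1
c(z) = 9 (c(z) = 6 + 3 = 9)
M(2, c(v(4)))*11 = 3*11 = 33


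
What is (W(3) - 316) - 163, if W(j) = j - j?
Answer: -479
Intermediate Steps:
W(j) = 0
(W(3) - 316) - 163 = (0 - 316) - 163 = -316 - 163 = -479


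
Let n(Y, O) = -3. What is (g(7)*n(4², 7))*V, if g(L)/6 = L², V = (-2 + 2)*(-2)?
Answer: 0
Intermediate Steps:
V = 0 (V = 0*(-2) = 0)
g(L) = 6*L²
(g(7)*n(4², 7))*V = ((6*7²)*(-3))*0 = ((6*49)*(-3))*0 = (294*(-3))*0 = -882*0 = 0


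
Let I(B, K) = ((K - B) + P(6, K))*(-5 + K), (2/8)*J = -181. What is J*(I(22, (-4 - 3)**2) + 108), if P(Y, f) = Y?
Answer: -1129440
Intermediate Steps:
J = -724 (J = 4*(-181) = -724)
I(B, K) = (-5 + K)*(6 + K - B) (I(B, K) = ((K - B) + 6)*(-5 + K) = (6 + K - B)*(-5 + K) = (-5 + K)*(6 + K - B))
J*(I(22, (-4 - 3)**2) + 108) = -724*((-30 + (-4 - 3)**2 + ((-4 - 3)**2)**2 + 5*22 - 1*22*(-4 - 3)**2) + 108) = -724*((-30 + (-7)**2 + ((-7)**2)**2 + 110 - 1*22*(-7)**2) + 108) = -724*((-30 + 49 + 49**2 + 110 - 1*22*49) + 108) = -724*((-30 + 49 + 2401 + 110 - 1078) + 108) = -724*(1452 + 108) = -724*1560 = -1129440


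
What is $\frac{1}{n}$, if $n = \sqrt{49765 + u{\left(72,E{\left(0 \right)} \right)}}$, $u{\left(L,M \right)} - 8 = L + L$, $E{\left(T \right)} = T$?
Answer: $\frac{\sqrt{49917}}{49917} \approx 0.0044759$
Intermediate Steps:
$u{\left(L,M \right)} = 8 + 2 L$ ($u{\left(L,M \right)} = 8 + \left(L + L\right) = 8 + 2 L$)
$n = \sqrt{49917}$ ($n = \sqrt{49765 + \left(8 + 2 \cdot 72\right)} = \sqrt{49765 + \left(8 + 144\right)} = \sqrt{49765 + 152} = \sqrt{49917} \approx 223.42$)
$\frac{1}{n} = \frac{1}{\sqrt{49917}} = \frac{\sqrt{49917}}{49917}$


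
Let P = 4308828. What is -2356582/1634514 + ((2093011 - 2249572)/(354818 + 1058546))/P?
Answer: -2391908140583390083/1659016012506751248 ≈ -1.4418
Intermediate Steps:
-2356582/1634514 + ((2093011 - 2249572)/(354818 + 1058546))/P = -2356582/1634514 + ((2093011 - 2249572)/(354818 + 1058546))/4308828 = -2356582*1/1634514 - 156561/1413364*(1/4308828) = -1178291/817257 - 156561*1/1413364*(1/4308828) = -1178291/817257 - 156561/1413364*1/4308828 = -1178291/817257 - 52187/2029980792464 = -2391908140583390083/1659016012506751248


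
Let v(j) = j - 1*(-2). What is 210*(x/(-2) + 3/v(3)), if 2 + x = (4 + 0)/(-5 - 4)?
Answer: 1148/3 ≈ 382.67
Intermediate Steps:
x = -22/9 (x = -2 + (4 + 0)/(-5 - 4) = -2 + 4/(-9) = -2 + 4*(-⅑) = -2 - 4/9 = -22/9 ≈ -2.4444)
v(j) = 2 + j (v(j) = j + 2 = 2 + j)
210*(x/(-2) + 3/v(3)) = 210*(-22/9/(-2) + 3/(2 + 3)) = 210*(-22/9*(-½) + 3/5) = 210*(11/9 + 3*(⅕)) = 210*(11/9 + ⅗) = 210*(82/45) = 1148/3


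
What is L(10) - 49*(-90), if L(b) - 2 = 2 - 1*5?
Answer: 4409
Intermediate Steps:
L(b) = -1 (L(b) = 2 + (2 - 1*5) = 2 + (2 - 5) = 2 - 3 = -1)
L(10) - 49*(-90) = -1 - 49*(-90) = -1 + 4410 = 4409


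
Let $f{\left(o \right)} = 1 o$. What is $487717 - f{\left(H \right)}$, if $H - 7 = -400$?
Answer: $488110$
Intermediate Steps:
$H = -393$ ($H = 7 - 400 = -393$)
$f{\left(o \right)} = o$
$487717 - f{\left(H \right)} = 487717 - -393 = 487717 + 393 = 488110$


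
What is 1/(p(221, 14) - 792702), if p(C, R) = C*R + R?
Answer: -1/789594 ≈ -1.2665e-6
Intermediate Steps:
p(C, R) = R + C*R
1/(p(221, 14) - 792702) = 1/(14*(1 + 221) - 792702) = 1/(14*222 - 792702) = 1/(3108 - 792702) = 1/(-789594) = -1/789594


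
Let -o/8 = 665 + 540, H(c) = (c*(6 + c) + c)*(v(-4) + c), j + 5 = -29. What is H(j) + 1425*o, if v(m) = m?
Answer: -13771884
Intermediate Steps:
j = -34 (j = -5 - 29 = -34)
H(c) = (-4 + c)*(c + c*(6 + c)) (H(c) = (c*(6 + c) + c)*(-4 + c) = (c + c*(6 + c))*(-4 + c) = (-4 + c)*(c + c*(6 + c)))
o = -9640 (o = -8*(665 + 540) = -8*1205 = -9640)
H(j) + 1425*o = -34*(-28 + (-34)**2 + 3*(-34)) + 1425*(-9640) = -34*(-28 + 1156 - 102) - 13737000 = -34*1026 - 13737000 = -34884 - 13737000 = -13771884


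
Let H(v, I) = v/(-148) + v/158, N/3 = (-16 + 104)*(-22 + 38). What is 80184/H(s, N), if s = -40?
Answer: 117188916/25 ≈ 4.6876e+6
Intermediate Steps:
N = 4224 (N = 3*((-16 + 104)*(-22 + 38)) = 3*(88*16) = 3*1408 = 4224)
H(v, I) = -5*v/11692 (H(v, I) = v*(-1/148) + v*(1/158) = -v/148 + v/158 = -5*v/11692)
80184/H(s, N) = 80184/((-5/11692*(-40))) = 80184/(50/2923) = 80184*(2923/50) = 117188916/25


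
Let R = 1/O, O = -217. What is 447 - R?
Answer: 97000/217 ≈ 447.00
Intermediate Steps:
R = -1/217 (R = 1/(-217) = -1/217 ≈ -0.0046083)
447 - R = 447 - 1*(-1/217) = 447 + 1/217 = 97000/217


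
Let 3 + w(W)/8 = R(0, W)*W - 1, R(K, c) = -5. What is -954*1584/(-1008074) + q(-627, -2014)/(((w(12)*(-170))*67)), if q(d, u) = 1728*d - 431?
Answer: 3859911642421/2939382492160 ≈ 1.3132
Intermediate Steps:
w(W) = -32 - 40*W (w(W) = -24 + 8*(-5*W - 1) = -24 + 8*(-1 - 5*W) = -24 + (-8 - 40*W) = -32 - 40*W)
q(d, u) = -431 + 1728*d
-954*1584/(-1008074) + q(-627, -2014)/(((w(12)*(-170))*67)) = -954*1584/(-1008074) + (-431 + 1728*(-627))/((((-32 - 40*12)*(-170))*67)) = -1511136*(-1/1008074) + (-431 - 1083456)/((((-32 - 480)*(-170))*67)) = 755568/504037 - 1083887/(-512*(-170)*67) = 755568/504037 - 1083887/(87040*67) = 755568/504037 - 1083887/5831680 = 3859911642421/2939382492160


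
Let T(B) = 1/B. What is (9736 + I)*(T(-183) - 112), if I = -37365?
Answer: 566311613/183 ≈ 3.0946e+6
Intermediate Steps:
(9736 + I)*(T(-183) - 112) = (9736 - 37365)*(1/(-183) - 112) = -27629*(-1/183 - 112) = -27629*(-20497/183) = 566311613/183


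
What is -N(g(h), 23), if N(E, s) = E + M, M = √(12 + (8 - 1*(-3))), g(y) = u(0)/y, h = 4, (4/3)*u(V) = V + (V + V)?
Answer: -√23 ≈ -4.7958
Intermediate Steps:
u(V) = 9*V/4 (u(V) = 3*(V + (V + V))/4 = 3*(V + 2*V)/4 = 3*(3*V)/4 = 9*V/4)
g(y) = 0 (g(y) = ((9/4)*0)/y = 0/y = 0)
M = √23 (M = √(12 + (8 + 3)) = √(12 + 11) = √23 ≈ 4.7958)
N(E, s) = E + √23
-N(g(h), 23) = -(0 + √23) = -√23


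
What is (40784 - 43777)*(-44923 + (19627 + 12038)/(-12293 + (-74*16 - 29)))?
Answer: 605345925693/4502 ≈ 1.3446e+8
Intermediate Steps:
(40784 - 43777)*(-44923 + (19627 + 12038)/(-12293 + (-74*16 - 29))) = -2993*(-44923 + 31665/(-12293 + (-1184 - 29))) = -2993*(-44923 + 31665/(-12293 - 1213)) = -2993*(-44923 + 31665/(-13506)) = -2993*(-44923 + 31665*(-1/13506)) = -2993*(-44923 - 10555/4502) = -2993*(-202253901/4502) = 605345925693/4502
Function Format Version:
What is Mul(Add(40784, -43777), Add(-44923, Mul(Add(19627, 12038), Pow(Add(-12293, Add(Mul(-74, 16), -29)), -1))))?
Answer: Rational(605345925693, 4502) ≈ 1.3446e+8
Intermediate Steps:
Mul(Add(40784, -43777), Add(-44923, Mul(Add(19627, 12038), Pow(Add(-12293, Add(Mul(-74, 16), -29)), -1)))) = Mul(-2993, Add(-44923, Mul(31665, Pow(Add(-12293, Add(-1184, -29)), -1)))) = Mul(-2993, Add(-44923, Mul(31665, Pow(Add(-12293, -1213), -1)))) = Mul(-2993, Add(-44923, Mul(31665, Pow(-13506, -1)))) = Mul(-2993, Add(-44923, Mul(31665, Rational(-1, 13506)))) = Mul(-2993, Add(-44923, Rational(-10555, 4502))) = Mul(-2993, Rational(-202253901, 4502)) = Rational(605345925693, 4502)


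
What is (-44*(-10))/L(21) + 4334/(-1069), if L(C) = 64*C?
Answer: -669317/179592 ≈ -3.7269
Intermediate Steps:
(-44*(-10))/L(21) + 4334/(-1069) = (-44*(-10))/((64*21)) + 4334/(-1069) = 440/1344 + 4334*(-1/1069) = 440*(1/1344) - 4334/1069 = 55/168 - 4334/1069 = -669317/179592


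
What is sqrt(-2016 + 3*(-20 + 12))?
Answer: 2*I*sqrt(510) ≈ 45.166*I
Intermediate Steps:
sqrt(-2016 + 3*(-20 + 12)) = sqrt(-2016 + 3*(-8)) = sqrt(-2016 - 24) = sqrt(-2040) = 2*I*sqrt(510)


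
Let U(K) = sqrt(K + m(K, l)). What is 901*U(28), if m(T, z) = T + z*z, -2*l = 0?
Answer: 1802*sqrt(14) ≈ 6742.5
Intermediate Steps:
l = 0 (l = -1/2*0 = 0)
m(T, z) = T + z**2
U(K) = sqrt(2)*sqrt(K) (U(K) = sqrt(K + (K + 0**2)) = sqrt(K + (K + 0)) = sqrt(K + K) = sqrt(2*K) = sqrt(2)*sqrt(K))
901*U(28) = 901*(sqrt(2)*sqrt(28)) = 901*(sqrt(2)*(2*sqrt(7))) = 901*(2*sqrt(14)) = 1802*sqrt(14)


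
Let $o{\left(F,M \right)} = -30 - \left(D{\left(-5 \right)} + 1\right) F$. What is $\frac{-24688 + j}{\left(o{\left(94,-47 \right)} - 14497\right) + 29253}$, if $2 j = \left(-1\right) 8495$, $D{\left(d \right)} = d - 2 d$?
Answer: $- \frac{57871}{28324} \approx -2.0432$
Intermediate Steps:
$D{\left(d \right)} = - d$
$o{\left(F,M \right)} = -30 - 6 F$ ($o{\left(F,M \right)} = -30 - \left(\left(-1\right) \left(-5\right) + 1\right) F = -30 - \left(5 + 1\right) F = -30 - 6 F$)
$j = - \frac{8495}{2}$ ($j = \frac{\left(-1\right) 8495}{2} = \frac{1}{2} \left(-8495\right) = - \frac{8495}{2} \approx -4247.5$)
$\frac{-24688 + j}{\left(o{\left(94,-47 \right)} - 14497\right) + 29253} = \frac{-24688 - \frac{8495}{2}}{\left(\left(-30 - 564\right) - 14497\right) + 29253} = - \frac{57871}{2 \left(\left(\left(-30 - 564\right) - 14497\right) + 29253\right)} = - \frac{57871}{2 \left(\left(-594 - 14497\right) + 29253\right)} = - \frac{57871}{2 \left(-15091 + 29253\right)} = - \frac{57871}{2 \cdot 14162} = \left(- \frac{57871}{2}\right) \frac{1}{14162} = - \frac{57871}{28324}$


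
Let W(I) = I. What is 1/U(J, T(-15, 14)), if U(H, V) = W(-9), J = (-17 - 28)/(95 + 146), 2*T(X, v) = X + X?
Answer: -⅑ ≈ -0.11111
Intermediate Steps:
T(X, v) = X (T(X, v) = (X + X)/2 = (2*X)/2 = X)
J = -45/241 ≈ -0.18672
U(H, V) = -9
1/U(J, T(-15, 14)) = 1/(-9) = -⅑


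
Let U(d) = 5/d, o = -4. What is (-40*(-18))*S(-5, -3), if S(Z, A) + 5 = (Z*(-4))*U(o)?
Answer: -21600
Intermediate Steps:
S(Z, A) = -5 + 5*Z (S(Z, A) = -5 + (Z*(-4))*(5/(-4)) = -5 + (-4*Z)*(5*(-¼)) = -5 - 4*Z*(-5/4) = -5 + 5*Z)
(-40*(-18))*S(-5, -3) = (-40*(-18))*(-5 + 5*(-5)) = 720*(-5 - 25) = 720*(-30) = -21600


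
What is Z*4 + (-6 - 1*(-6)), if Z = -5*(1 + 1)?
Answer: -40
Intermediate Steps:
Z = -10 (Z = -5*2 = -10)
Z*4 + (-6 - 1*(-6)) = -10*4 + (-6 - 1*(-6)) = -40 + (-6 + 6) = -40 + 0 = -40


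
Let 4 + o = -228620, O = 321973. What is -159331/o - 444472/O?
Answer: -50316686465/73610755152 ≈ -0.68355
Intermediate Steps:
o = -228624 (o = -4 - 228620 = -228624)
-159331/o - 444472/O = -159331/(-228624) - 444472/321973 = -159331*(-1/228624) - 444472*1/321973 = 159331/228624 - 444472/321973 = -50316686465/73610755152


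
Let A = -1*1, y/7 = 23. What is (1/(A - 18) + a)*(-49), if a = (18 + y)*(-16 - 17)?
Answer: 5499466/19 ≈ 2.8945e+5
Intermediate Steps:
y = 161 (y = 7*23 = 161)
a = -5907 (a = (18 + 161)*(-16 - 17) = 179*(-33) = -5907)
A = -1
(1/(A - 18) + a)*(-49) = (1/(-1 - 18) - 5907)*(-49) = (1/(-19) - 5907)*(-49) = (-1/19 - 5907)*(-49) = -112234/19*(-49) = 5499466/19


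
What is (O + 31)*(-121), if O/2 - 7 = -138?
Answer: 27951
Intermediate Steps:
O = -262 (O = 14 + 2*(-138) = 14 - 276 = -262)
(O + 31)*(-121) = (-262 + 31)*(-121) = -231*(-121) = 27951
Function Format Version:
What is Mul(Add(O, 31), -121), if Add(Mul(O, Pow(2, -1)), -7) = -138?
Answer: 27951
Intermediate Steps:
O = -262 (O = Add(14, Mul(2, -138)) = Add(14, -276) = -262)
Mul(Add(O, 31), -121) = Mul(Add(-262, 31), -121) = Mul(-231, -121) = 27951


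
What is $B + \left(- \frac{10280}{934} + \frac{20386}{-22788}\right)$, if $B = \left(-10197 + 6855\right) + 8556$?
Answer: $\frac{27680358281}{5320998} \approx 5202.1$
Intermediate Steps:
$B = 5214$ ($B = -3342 + 8556 = 5214$)
$B + \left(- \frac{10280}{934} + \frac{20386}{-22788}\right) = 5214 + \left(- \frac{10280}{934} + \frac{20386}{-22788}\right) = 5214 + \left(\left(-10280\right) \frac{1}{934} + 20386 \left(- \frac{1}{22788}\right)\right) = 5214 - \frac{63325291}{5320998} = \frac{27680358281}{5320998}$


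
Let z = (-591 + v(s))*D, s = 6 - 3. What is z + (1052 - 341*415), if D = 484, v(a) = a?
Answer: -425055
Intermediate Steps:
s = 3
z = -284592 (z = (-591 + 3)*484 = -588*484 = -284592)
z + (1052 - 341*415) = -284592 + (1052 - 341*415) = -284592 + (1052 - 141515) = -284592 - 140463 = -425055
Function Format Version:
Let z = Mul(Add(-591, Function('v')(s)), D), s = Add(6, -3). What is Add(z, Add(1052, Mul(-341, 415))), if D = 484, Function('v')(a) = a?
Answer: -425055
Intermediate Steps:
s = 3
z = -284592 (z = Mul(Add(-591, 3), 484) = Mul(-588, 484) = -284592)
Add(z, Add(1052, Mul(-341, 415))) = Add(-284592, Add(1052, Mul(-341, 415))) = Add(-284592, Add(1052, -141515)) = Add(-284592, -140463) = -425055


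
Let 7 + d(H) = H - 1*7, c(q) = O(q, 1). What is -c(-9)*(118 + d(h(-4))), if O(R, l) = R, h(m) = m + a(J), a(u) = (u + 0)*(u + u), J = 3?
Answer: 1062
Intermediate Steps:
a(u) = 2*u**2 (a(u) = u*(2*u) = 2*u**2)
h(m) = 18 + m (h(m) = m + 2*3**2 = m + 2*9 = m + 18 = 18 + m)
c(q) = q
d(H) = -14 + H (d(H) = -7 + (H - 1*7) = -7 + (H - 7) = -7 + (-7 + H) = -14 + H)
-c(-9)*(118 + d(h(-4))) = -(-9)*(118 + (-14 + (18 - 4))) = -(-9)*(118 + (-14 + 14)) = -(-9)*(118 + 0) = -(-9)*118 = -1*(-1062) = 1062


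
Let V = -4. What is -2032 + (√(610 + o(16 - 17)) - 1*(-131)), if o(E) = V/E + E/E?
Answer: -1901 + √615 ≈ -1876.2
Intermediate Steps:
o(E) = 1 - 4/E (o(E) = -4/E + E/E = -4/E + 1 = 1 - 4/E)
-2032 + (√(610 + o(16 - 17)) - 1*(-131)) = -2032 + (√(610 + (-4 + (16 - 17))/(16 - 17)) - 1*(-131)) = -2032 + (√(610 + (-4 - 1)/(-1)) + 131) = -2032 + (√(610 - 1*(-5)) + 131) = -2032 + (√(610 + 5) + 131) = -2032 + (√615 + 131) = -2032 + (131 + √615) = -1901 + √615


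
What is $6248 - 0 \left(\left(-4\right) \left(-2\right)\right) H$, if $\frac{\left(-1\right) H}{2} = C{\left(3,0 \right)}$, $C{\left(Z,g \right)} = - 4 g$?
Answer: $6248$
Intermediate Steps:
$H = 0$ ($H = - 2 \left(\left(-4\right) 0\right) = \left(-2\right) 0 = 0$)
$6248 - 0 \left(\left(-4\right) \left(-2\right)\right) H = 6248 - 0 \left(\left(-4\right) \left(-2\right)\right) 0 = 6248 - 0 \cdot 8 \cdot 0 = 6248 - 0 \cdot 0 = 6248 - 0 = 6248 + 0 = 6248$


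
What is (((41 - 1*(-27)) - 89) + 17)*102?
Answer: -408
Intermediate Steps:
(((41 - 1*(-27)) - 89) + 17)*102 = (((41 + 27) - 89) + 17)*102 = ((68 - 89) + 17)*102 = (-21 + 17)*102 = -4*102 = -408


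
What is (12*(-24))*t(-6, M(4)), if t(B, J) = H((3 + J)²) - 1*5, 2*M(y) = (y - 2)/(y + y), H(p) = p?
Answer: -2745/2 ≈ -1372.5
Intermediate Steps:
M(y) = (-2 + y)/(4*y) (M(y) = ((y - 2)/(y + y))/2 = ((-2 + y)/((2*y)))/2 = ((-2 + y)*(1/(2*y)))/2 = ((-2 + y)/(2*y))/2 = (-2 + y)/(4*y))
t(B, J) = -5 + (3 + J)² (t(B, J) = (3 + J)² - 1*5 = (3 + J)² - 5 = -5 + (3 + J)²)
(12*(-24))*t(-6, M(4)) = (12*(-24))*(-5 + (3 + (¼)*(-2 + 4)/4)²) = -288*(-5 + (3 + (¼)*(¼)*2)²) = -288*(-5 + (3 + ⅛)²) = -288*(-5 + (25/8)²) = -288*(-5 + 625/64) = -288*305/64 = -2745/2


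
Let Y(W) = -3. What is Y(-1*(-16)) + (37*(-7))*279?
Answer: -72264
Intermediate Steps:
Y(-1*(-16)) + (37*(-7))*279 = -3 + (37*(-7))*279 = -3 - 259*279 = -3 - 72261 = -72264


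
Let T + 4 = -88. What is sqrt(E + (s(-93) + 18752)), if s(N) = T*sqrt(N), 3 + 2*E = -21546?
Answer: sqrt(31910 - 368*I*sqrt(93))/2 ≈ 89.454 - 4.959*I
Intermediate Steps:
T = -92 (T = -4 - 88 = -92)
E = -21549/2 (E = -3/2 + (1/2)*(-21546) = -3/2 - 10773 = -21549/2 ≈ -10775.)
s(N) = -92*sqrt(N)
sqrt(E + (s(-93) + 18752)) = sqrt(-21549/2 + (-92*I*sqrt(93) + 18752)) = sqrt(-21549/2 + (18752 - 92*I*sqrt(93))) = sqrt(15955/2 - 92*I*sqrt(93))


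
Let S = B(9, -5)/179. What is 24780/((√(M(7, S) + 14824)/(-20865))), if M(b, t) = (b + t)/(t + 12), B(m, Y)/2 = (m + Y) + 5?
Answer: -1964731860*√192660330/6422011 ≈ -4.2465e+6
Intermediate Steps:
B(m, Y) = 10 + 2*Y + 2*m (B(m, Y) = 2*((m + Y) + 5) = 2*((Y + m) + 5) = 2*(5 + Y + m) = 10 + 2*Y + 2*m)
S = 18/179 (S = (10 + 2*(-5) + 2*9)/179 = (10 - 10 + 18)*(1/179) = 18*(1/179) = 18/179 ≈ 0.10056)
M(b, t) = (b + t)/(12 + t)
24780/((√(M(7, S) + 14824)/(-20865))) = 24780/((√((7 + 18/179)/(12 + 18/179) + 14824)/(-20865))) = 24780/((√((1271/179)/(2166/179) + 14824)*(-1/20865))) = 24780/((√((179/2166)*(1271/179) + 14824)*(-1/20865))) = 24780/((√(1271/2166 + 14824)*(-1/20865))) = 24780/((√(32110055/2166)*(-1/20865))) = 24780/(((√192660330/114)*(-1/20865))) = 24780/((-√192660330/2378610)) = 24780*(-79287*√192660330/6422011) = -1964731860*√192660330/6422011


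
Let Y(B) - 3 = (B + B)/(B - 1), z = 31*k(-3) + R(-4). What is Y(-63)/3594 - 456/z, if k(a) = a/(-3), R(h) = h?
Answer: -5826595/345024 ≈ -16.888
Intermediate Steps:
k(a) = -a/3 (k(a) = a*(-⅓) = -a/3)
z = 27 (z = 31*(-⅓*(-3)) - 4 = 31*1 - 4 = 31 - 4 = 27)
Y(B) = 3 + 2*B/(-1 + B) (Y(B) = 3 + (B + B)/(B - 1) = 3 + (2*B)/(-1 + B) = 3 + 2*B/(-1 + B))
Y(-63)/3594 - 456/z = ((-3 + 5*(-63))/(-1 - 63))/3594 - 456/27 = ((-3 - 315)/(-64))*(1/3594) - 456*1/27 = -1/64*(-318)*(1/3594) - 152/9 = (159/32)*(1/3594) - 152/9 = 53/38336 - 152/9 = -5826595/345024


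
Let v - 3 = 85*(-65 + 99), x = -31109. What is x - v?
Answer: -34002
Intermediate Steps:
v = 2893 (v = 3 + 85*(-65 + 99) = 3 + 85*34 = 3 + 2890 = 2893)
x - v = -31109 - 1*2893 = -31109 - 2893 = -34002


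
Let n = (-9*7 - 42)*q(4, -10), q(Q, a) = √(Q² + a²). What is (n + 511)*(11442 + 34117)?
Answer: 23280649 - 9567390*√29 ≈ -2.8241e+7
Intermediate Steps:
n = -210*√29 (n = (-9*7 - 42)*√(4² + (-10)²) = (-63 - 42)*√(16 + 100) = -210*√29 ≈ -1130.9)
(n + 511)*(11442 + 34117) = (-210*√29 + 511)*(11442 + 34117) = (511 - 210*√29)*45559 = 23280649 - 9567390*√29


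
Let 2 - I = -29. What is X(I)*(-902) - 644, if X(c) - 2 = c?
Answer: -30410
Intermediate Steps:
I = 31 (I = 2 - 1*(-29) = 2 + 29 = 31)
X(c) = 2 + c
X(I)*(-902) - 644 = (2 + 31)*(-902) - 644 = 33*(-902) - 644 = -29766 - 644 = -30410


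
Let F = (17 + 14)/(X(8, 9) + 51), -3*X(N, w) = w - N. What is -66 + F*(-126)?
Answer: -10875/76 ≈ -143.09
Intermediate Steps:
X(N, w) = -w/3 + N/3 (X(N, w) = -(w - N)/3 = -w/3 + N/3)
F = 93/152 (F = (17 + 14)/((-⅓*9 + (⅓)*8) + 51) = 31/((-3 + 8/3) + 51) = 31/(-⅓ + 51) = 31/(152/3) = 31*(3/152) = 93/152 ≈ 0.61184)
-66 + F*(-126) = -66 + (93/152)*(-126) = -66 - 5859/76 = -10875/76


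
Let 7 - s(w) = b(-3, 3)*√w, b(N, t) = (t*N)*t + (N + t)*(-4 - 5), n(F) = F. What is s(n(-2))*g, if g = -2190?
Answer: -15330 - 59130*I*√2 ≈ -15330.0 - 83623.0*I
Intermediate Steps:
b(N, t) = -9*N - 9*t + N*t² (b(N, t) = (N*t)*t + (N + t)*(-9) = N*t² + (-9*N - 9*t) = -9*N - 9*t + N*t²)
s(w) = 7 + 27*√w (s(w) = 7 - (-9*(-3) - 9*3 - 3*3²)*√w = 7 - (27 - 27 - 3*9)*√w = 7 - (27 - 27 - 27)*√w = 7 - (-27)*√w = 7 + 27*√w)
s(n(-2))*g = (7 + 27*√(-2))*(-2190) = (7 + 27*(I*√2))*(-2190) = (7 + 27*I*√2)*(-2190) = -15330 - 59130*I*√2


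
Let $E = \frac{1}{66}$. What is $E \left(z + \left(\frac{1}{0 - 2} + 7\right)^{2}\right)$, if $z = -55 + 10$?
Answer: $- \frac{1}{24} \approx -0.041667$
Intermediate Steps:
$z = -45$
$E = \frac{1}{66} \approx 0.015152$
$E \left(z + \left(\frac{1}{0 - 2} + 7\right)^{2}\right) = \frac{-45 + \left(\frac{1}{0 - 2} + 7\right)^{2}}{66} = \frac{-45 + \left(\frac{1}{-2} + 7\right)^{2}}{66} = \frac{-45 + \left(- \frac{1}{2} + 7\right)^{2}}{66} = \frac{-45 + \left(\frac{13}{2}\right)^{2}}{66} = \frac{-45 + \frac{169}{4}}{66} = \frac{1}{66} \left(- \frac{11}{4}\right) = - \frac{1}{24}$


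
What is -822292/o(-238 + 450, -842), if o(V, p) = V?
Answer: -205573/53 ≈ -3878.7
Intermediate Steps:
-822292/o(-238 + 450, -842) = -822292/(-238 + 450) = -822292/212 = -822292*1/212 = -205573/53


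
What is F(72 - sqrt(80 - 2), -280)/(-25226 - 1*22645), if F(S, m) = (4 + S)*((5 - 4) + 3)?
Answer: -304/47871 + 4*sqrt(78)/47871 ≈ -0.0056124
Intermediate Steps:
F(S, m) = 16 + 4*S (F(S, m) = (4 + S)*(1 + 3) = (4 + S)*4 = 16 + 4*S)
F(72 - sqrt(80 - 2), -280)/(-25226 - 1*22645) = (16 + 4*(72 - sqrt(80 - 2)))/(-25226 - 1*22645) = (16 + 4*(72 - sqrt(78)))/(-25226 - 22645) = (16 + (288 - 4*sqrt(78)))/(-47871) = (304 - 4*sqrt(78))*(-1/47871) = -304/47871 + 4*sqrt(78)/47871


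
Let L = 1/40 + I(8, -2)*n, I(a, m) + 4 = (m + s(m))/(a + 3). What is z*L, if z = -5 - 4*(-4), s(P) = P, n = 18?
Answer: -34549/40 ≈ -863.72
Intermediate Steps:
I(a, m) = -4 + 2*m/(3 + a) (I(a, m) = -4 + (m + m)/(a + 3) = -4 + (2*m)/(3 + a) = -4 + 2*m/(3 + a))
z = 11 (z = -5 + 16 = 11)
L = -34549/440 (L = 1/40 + (2*(-6 - 2 - 2*8)/(3 + 8))*18 = 1/40 + (2*(-6 - 2 - 16)/11)*18 = 1/40 + (2*(1/11)*(-24))*18 = 1/40 - 48/11*18 = 1/40 - 864/11 = -34549/440 ≈ -78.521)
z*L = 11*(-34549/440) = -34549/40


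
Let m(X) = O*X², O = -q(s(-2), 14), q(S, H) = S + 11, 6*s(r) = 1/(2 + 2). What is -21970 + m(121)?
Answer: -4407145/24 ≈ -1.8363e+5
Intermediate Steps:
s(r) = 1/24 (s(r) = 1/(6*(2 + 2)) = (⅙)/4 = (⅙)*(¼) = 1/24)
q(S, H) = 11 + S
O = -265/24 (O = -(11 + 1/24) = -1*265/24 = -265/24 ≈ -11.042)
m(X) = -265*X²/24
-21970 + m(121) = -21970 - 265/24*121² = -21970 - 265/24*14641 = -21970 - 3879865/24 = -4407145/24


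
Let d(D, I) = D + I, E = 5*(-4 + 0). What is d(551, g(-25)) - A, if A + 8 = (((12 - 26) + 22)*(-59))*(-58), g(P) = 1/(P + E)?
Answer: -1206766/45 ≈ -26817.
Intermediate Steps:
E = -20 (E = 5*(-4) = -20)
g(P) = 1/(-20 + P) (g(P) = 1/(P - 20) = 1/(-20 + P))
A = 27368 (A = -8 + (((12 - 26) + 22)*(-59))*(-58) = -8 + ((-14 + 22)*(-59))*(-58) = -8 + (8*(-59))*(-58) = -8 - 472*(-58) = -8 + 27376 = 27368)
d(551, g(-25)) - A = (551 + 1/(-20 - 25)) - 1*27368 = (551 + 1/(-45)) - 27368 = (551 - 1/45) - 27368 = 24794/45 - 27368 = -1206766/45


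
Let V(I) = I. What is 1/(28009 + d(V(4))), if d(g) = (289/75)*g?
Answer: 75/2101831 ≈ 3.5683e-5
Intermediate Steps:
d(g) = 289*g/75 (d(g) = (289*(1/75))*g = 289*g/75)
1/(28009 + d(V(4))) = 1/(28009 + (289/75)*4) = 1/(28009 + 1156/75) = 1/(2101831/75) = 75/2101831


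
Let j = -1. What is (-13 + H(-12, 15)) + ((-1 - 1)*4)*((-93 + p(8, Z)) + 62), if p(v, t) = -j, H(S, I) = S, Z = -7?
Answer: 215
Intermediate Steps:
p(v, t) = 1 (p(v, t) = -1*(-1) = 1)
(-13 + H(-12, 15)) + ((-1 - 1)*4)*((-93 + p(8, Z)) + 62) = (-13 - 12) + ((-1 - 1)*4)*((-93 + 1) + 62) = -25 + (-2*4)*(-92 + 62) = -25 - 8*(-30) = -25 + 240 = 215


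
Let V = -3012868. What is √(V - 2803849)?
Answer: I*√5816717 ≈ 2411.8*I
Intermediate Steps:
√(V - 2803849) = √(-3012868 - 2803849) = √(-5816717) = I*√5816717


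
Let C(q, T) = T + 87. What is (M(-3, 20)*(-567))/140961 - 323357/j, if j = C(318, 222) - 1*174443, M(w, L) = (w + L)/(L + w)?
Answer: 15160664033/8182034258 ≈ 1.8529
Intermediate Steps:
C(q, T) = 87 + T
M(w, L) = 1 (M(w, L) = (L + w)/(L + w) = 1)
j = -174134 (j = (87 + 222) - 1*174443 = 309 - 174443 = -174134)
(M(-3, 20)*(-567))/140961 - 323357/j = (1*(-567))/140961 - 323357/(-174134) = -567*1/140961 - 323357*(-1/174134) = -189/46987 + 323357/174134 = 15160664033/8182034258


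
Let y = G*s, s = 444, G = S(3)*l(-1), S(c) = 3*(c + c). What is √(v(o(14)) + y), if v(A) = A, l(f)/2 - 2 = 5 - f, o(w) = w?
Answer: √127886 ≈ 357.61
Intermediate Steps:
l(f) = 14 - 2*f (l(f) = 4 + 2*(5 - f) = 4 + (10 - 2*f) = 14 - 2*f)
S(c) = 6*c (S(c) = 3*(2*c) = 6*c)
G = 288 (G = (6*3)*(14 - 2*(-1)) = 18*(14 + 2) = 18*16 = 288)
y = 127872 (y = 288*444 = 127872)
√(v(o(14)) + y) = √(14 + 127872) = √127886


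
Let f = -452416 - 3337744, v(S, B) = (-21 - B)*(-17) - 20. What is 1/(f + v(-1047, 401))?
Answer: -1/3783006 ≈ -2.6434e-7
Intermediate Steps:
v(S, B) = 337 + 17*B (v(S, B) = (357 + 17*B) - 20 = 337 + 17*B)
f = -3790160
1/(f + v(-1047, 401)) = 1/(-3790160 + (337 + 17*401)) = 1/(-3790160 + (337 + 6817)) = 1/(-3790160 + 7154) = 1/(-3783006) = -1/3783006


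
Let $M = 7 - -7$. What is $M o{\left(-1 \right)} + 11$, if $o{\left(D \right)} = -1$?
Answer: $-3$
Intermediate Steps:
$M = 14$ ($M = 7 + 7 = 14$)
$M o{\left(-1 \right)} + 11 = 14 \left(-1\right) + 11 = -14 + 11 = -3$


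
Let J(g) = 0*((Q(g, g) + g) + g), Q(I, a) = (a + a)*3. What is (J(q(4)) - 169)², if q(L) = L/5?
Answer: 28561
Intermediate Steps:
Q(I, a) = 6*a (Q(I, a) = (2*a)*3 = 6*a)
q(L) = L/5 (q(L) = L*(⅕) = L/5)
J(g) = 0 (J(g) = 0*((6*g + g) + g) = 0*(7*g + g) = 0*(8*g) = 0)
(J(q(4)) - 169)² = (0 - 169)² = (-169)² = 28561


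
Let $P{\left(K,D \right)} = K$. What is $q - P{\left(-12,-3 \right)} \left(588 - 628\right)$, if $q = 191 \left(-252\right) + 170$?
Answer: $-48442$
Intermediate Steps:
$q = -47962$ ($q = -48132 + 170 = -47962$)
$q - P{\left(-12,-3 \right)} \left(588 - 628\right) = -47962 - - 12 \left(588 - 628\right) = -47962 - \left(-12\right) \left(-40\right) = -47962 - 480 = -48442$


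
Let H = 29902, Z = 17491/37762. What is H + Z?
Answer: 1129176815/37762 ≈ 29902.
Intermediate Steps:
Z = 17491/37762 (Z = 17491*(1/37762) = 17491/37762 ≈ 0.46319)
H + Z = 29902 + 17491/37762 = 1129176815/37762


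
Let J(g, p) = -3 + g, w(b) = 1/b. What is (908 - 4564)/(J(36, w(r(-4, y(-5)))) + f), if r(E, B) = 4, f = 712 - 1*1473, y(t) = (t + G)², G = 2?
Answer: 457/91 ≈ 5.0220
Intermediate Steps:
y(t) = (2 + t)² (y(t) = (t + 2)² = (2 + t)²)
f = -761 (f = 712 - 1473 = -761)
w(b) = 1/b
(908 - 4564)/(J(36, w(r(-4, y(-5)))) + f) = (908 - 4564)/((-3 + 36) - 761) = -3656/(33 - 761) = -3656/(-728) = -3656*(-1/728) = 457/91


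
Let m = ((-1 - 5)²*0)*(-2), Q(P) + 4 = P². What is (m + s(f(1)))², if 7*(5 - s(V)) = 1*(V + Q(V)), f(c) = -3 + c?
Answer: 1369/49 ≈ 27.939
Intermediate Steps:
Q(P) = -4 + P²
s(V) = 39/7 - V/7 - V²/7 (s(V) = 5 - (V + (-4 + V²))/7 = 5 - (-4 + V + V²)/7 = 5 + (4/7 - V/7 - V²/7) = 39/7 - V/7 - V²/7)
m = 0 (m = ((-6)²*0)*(-2) = (36*0)*(-2) = 0*(-2) = 0)
(m + s(f(1)))² = (0 + (39/7 - (-3 + 1)/7 - (-3 + 1)²/7))² = (0 + (39/7 - ⅐*(-2) - ⅐*(-2)²))² = (0 + (39/7 + 2/7 - ⅐*4))² = (0 + (39/7 + 2/7 - 4/7))² = (0 + 37/7)² = (37/7)² = 1369/49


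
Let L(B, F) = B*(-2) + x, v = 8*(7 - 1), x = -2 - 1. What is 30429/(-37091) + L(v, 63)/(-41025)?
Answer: -414892572/507219425 ≈ -0.81797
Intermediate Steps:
x = -3
v = 48 (v = 8*6 = 48)
L(B, F) = -3 - 2*B (L(B, F) = B*(-2) - 3 = -2*B - 3 = -3 - 2*B)
30429/(-37091) + L(v, 63)/(-41025) = 30429/(-37091) + (-3 - 2*48)/(-41025) = 30429*(-1/37091) + (-3 - 96)*(-1/41025) = -30429/37091 - 99*(-1/41025) = -30429/37091 + 33/13675 = -414892572/507219425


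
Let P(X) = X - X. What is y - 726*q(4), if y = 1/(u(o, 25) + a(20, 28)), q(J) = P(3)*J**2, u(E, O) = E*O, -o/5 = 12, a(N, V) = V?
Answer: -1/1472 ≈ -0.00067935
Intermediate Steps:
o = -60 (o = -5*12 = -60)
P(X) = 0
q(J) = 0 (q(J) = 0*J**2 = 0)
y = -1/1472 (y = 1/(-60*25 + 28) = 1/(-1500 + 28) = 1/(-1472) = -1/1472 ≈ -0.00067935)
y - 726*q(4) = -1/1472 - 726*0 = -1/1472 + 0 = -1/1472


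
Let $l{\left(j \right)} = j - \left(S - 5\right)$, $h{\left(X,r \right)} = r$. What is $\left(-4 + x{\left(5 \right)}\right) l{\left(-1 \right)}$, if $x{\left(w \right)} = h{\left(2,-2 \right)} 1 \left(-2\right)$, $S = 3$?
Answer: $0$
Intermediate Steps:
$l{\left(j \right)} = 2 + j$ ($l{\left(j \right)} = j - \left(3 - 5\right) = j - -2 = j + 2 = 2 + j$)
$x{\left(w \right)} = 4$ ($x{\left(w \right)} = \left(-2\right) 1 \left(-2\right) = \left(-2\right) \left(-2\right) = 4$)
$\left(-4 + x{\left(5 \right)}\right) l{\left(-1 \right)} = \left(-4 + 4\right) \left(2 - 1\right) = 0 \cdot 1 = 0$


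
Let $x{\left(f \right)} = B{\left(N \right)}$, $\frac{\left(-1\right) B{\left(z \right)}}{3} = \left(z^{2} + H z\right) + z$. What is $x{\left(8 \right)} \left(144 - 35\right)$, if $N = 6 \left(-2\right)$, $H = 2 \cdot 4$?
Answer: $-11772$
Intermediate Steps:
$H = 8$
$N = -12$
$B{\left(z \right)} = - 27 z - 3 z^{2}$ ($B{\left(z \right)} = - 3 \left(\left(z^{2} + 8 z\right) + z\right) = - 3 \left(z^{2} + 9 z\right) = - 27 z - 3 z^{2}$)
$x{\left(f \right)} = -108$ ($x{\left(f \right)} = \left(-3\right) \left(-12\right) \left(9 - 12\right) = \left(-3\right) \left(-12\right) \left(-3\right) = -108$)
$x{\left(8 \right)} \left(144 - 35\right) = - 108 \left(144 - 35\right) = \left(-108\right) 109 = -11772$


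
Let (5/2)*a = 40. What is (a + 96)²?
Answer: 12544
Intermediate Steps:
a = 16 (a = (⅖)*40 = 16)
(a + 96)² = (16 + 96)² = 112² = 12544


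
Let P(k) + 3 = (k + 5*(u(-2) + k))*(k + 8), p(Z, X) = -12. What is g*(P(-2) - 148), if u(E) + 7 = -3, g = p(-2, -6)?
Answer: 6276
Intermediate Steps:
g = -12
u(E) = -10 (u(E) = -7 - 3 = -10)
P(k) = -3 + (-50 + 6*k)*(8 + k) (P(k) = -3 + (k + 5*(-10 + k))*(k + 8) = -3 + (k + (-50 + 5*k))*(8 + k) = -3 + (-50 + 6*k)*(8 + k))
g*(P(-2) - 148) = -12*((-403 - 2*(-2) + 6*(-2)²) - 148) = -12*((-403 + 4 + 6*4) - 148) = -12*((-403 + 4 + 24) - 148) = -12*(-375 - 148) = -12*(-523) = 6276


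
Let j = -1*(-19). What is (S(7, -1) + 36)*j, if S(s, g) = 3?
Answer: 741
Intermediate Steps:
j = 19
(S(7, -1) + 36)*j = (3 + 36)*19 = 39*19 = 741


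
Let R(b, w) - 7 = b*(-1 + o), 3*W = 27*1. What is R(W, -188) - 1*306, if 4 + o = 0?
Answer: -344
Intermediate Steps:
o = -4 (o = -4 + 0 = -4)
W = 9 (W = (27*1)/3 = (⅓)*27 = 9)
R(b, w) = 7 - 5*b (R(b, w) = 7 + b*(-1 - 4) = 7 + b*(-5) = 7 - 5*b)
R(W, -188) - 1*306 = (7 - 5*9) - 1*306 = (7 - 45) - 306 = -38 - 306 = -344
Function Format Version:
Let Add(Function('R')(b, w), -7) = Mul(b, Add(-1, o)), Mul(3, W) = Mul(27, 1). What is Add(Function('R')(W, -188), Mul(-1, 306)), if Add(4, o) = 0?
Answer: -344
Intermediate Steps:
o = -4 (o = Add(-4, 0) = -4)
W = 9 (W = Mul(Rational(1, 3), Mul(27, 1)) = Mul(Rational(1, 3), 27) = 9)
Function('R')(b, w) = Add(7, Mul(-5, b)) (Function('R')(b, w) = Add(7, Mul(b, Add(-1, -4))) = Add(7, Mul(b, -5)) = Add(7, Mul(-5, b)))
Add(Function('R')(W, -188), Mul(-1, 306)) = Add(Add(7, Mul(-5, 9)), Mul(-1, 306)) = Add(Add(7, -45), -306) = Add(-38, -306) = -344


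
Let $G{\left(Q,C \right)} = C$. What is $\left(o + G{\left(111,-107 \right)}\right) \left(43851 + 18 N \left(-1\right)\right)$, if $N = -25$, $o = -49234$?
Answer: $-2185855641$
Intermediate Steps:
$\left(o + G{\left(111,-107 \right)}\right) \left(43851 + 18 N \left(-1\right)\right) = \left(-49234 - 107\right) \left(43851 + 18 \left(-25\right) \left(-1\right)\right) = - 49341 \left(43851 - -450\right) = - 49341 \left(43851 + 450\right) = \left(-49341\right) 44301 = -2185855641$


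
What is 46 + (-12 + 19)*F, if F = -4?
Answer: 18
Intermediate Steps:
46 + (-12 + 19)*F = 46 + (-12 + 19)*(-4) = 46 + 7*(-4) = 46 - 28 = 18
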